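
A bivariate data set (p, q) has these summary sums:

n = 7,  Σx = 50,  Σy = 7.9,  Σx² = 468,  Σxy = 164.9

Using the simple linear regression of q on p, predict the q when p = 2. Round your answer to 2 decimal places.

Sxx = Σx² − (Σx)²/n = 468 − 357.142857 = 110.857143
Sxy = Σxy − (Σx)(Σy)/n = 164.9 − 56.428571 = 108.471429
b = Sxy/Sxx = 108.471429/110.857143 = 0.978479
a = ȳ − b·x̄ = 1.128571 − 0.978479·7.142857 = -5.860567
ŷ(2) = a + b·2 = -5.860567 + 0.978479·2 = -3.903608

-3.90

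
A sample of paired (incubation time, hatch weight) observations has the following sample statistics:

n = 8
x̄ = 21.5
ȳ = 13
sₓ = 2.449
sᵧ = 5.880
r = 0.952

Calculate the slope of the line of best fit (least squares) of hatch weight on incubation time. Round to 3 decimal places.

b = r · sᵧ/sₓ = 0.952 · 5.88/2.449 = 2.285733

2.286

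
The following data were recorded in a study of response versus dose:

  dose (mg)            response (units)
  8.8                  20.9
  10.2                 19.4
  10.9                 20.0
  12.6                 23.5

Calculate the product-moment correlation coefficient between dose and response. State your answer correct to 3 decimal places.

0.645

n = 4, Σx = 42.5, Σy = 83.8, Σxy = 895.9, Σx² = 459.05, Σy² = 1765.42
Sxx = Σx² − (Σx)²/n = 459.05 − 451.5625 = 7.4875
Sxy = Σxy − (Σx)(Σy)/n = 895.9 − 890.375 = 5.525
Syy = Σy² − (Σy)²/n = 1765.42 − 1755.61 = 9.81
r = Sxy/√(Sxx·Syy) = 5.525/√(73.452375) = 5.525/8.570436 = 0.644658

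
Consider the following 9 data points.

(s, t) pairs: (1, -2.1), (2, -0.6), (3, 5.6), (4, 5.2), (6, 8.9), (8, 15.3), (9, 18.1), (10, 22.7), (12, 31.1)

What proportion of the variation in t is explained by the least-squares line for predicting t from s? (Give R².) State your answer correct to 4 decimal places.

0.9712

n = 9, Σx = 55, Σy = 104.2, Σxy = 973.2, Σx² = 455, Σy² = 2186.58
Sxx = Σx² − (Σx)²/n = 455 − 336.111111 = 118.888889
Sxy = Σxy − (Σx)(Σy)/n = 973.2 − 636.777778 = 336.422222
Syy = Σy² − (Σy)²/n = 2186.58 − 1206.404444 = 980.175556
R² = Sxy²/(Sxx·Syy) = (336.422222)²/(118.888889·980.175556) = 0.971235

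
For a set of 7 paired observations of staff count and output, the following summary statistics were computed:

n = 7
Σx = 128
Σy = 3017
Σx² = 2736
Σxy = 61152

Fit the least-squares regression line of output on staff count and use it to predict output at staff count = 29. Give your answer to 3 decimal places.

593.139

Sxx = Σx² − (Σx)²/n = 2736 − 2340.571429 = 395.428571
Sxy = Σxy − (Σx)(Σy)/n = 61152 − 55168 = 5984
b = Sxy/Sxx = 5984/395.428571 = 15.132948
a = ȳ − b·x̄ = 431 − 15.132948·18.285714 = 154.283237
ŷ(29) = a + b·29 = 154.283237 + 15.132948·29 = 593.138728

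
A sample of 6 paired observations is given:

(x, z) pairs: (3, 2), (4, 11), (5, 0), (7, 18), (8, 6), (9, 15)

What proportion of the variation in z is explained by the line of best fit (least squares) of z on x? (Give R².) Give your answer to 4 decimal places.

n = 6, Σx = 36, Σy = 52, Σxy = 359, Σx² = 244, Σy² = 710
Sxx = Σx² − (Σx)²/n = 244 − 216 = 28
Sxy = Σxy − (Σx)(Σy)/n = 359 − 312 = 47
Syy = Σy² − (Σy)²/n = 710 − 450.666667 = 259.333333
R² = Sxy²/(Sxx·Syy) = (47)²/(28·259.333333) = 0.304214

0.3042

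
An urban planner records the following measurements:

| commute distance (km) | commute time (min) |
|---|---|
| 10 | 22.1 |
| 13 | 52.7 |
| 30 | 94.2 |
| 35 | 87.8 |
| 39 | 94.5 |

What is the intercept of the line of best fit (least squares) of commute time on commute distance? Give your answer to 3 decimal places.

12.488

n = 5, Σx = 127, Σy = 351.3, Σxy = 10490.6, Σx² = 3915
Sxx = Σx² − (Σx)²/n = 3915 − 3225.8 = 689.2
Sxy = Σxy − (Σx)(Σy)/n = 10490.6 − 8923.02 = 1567.58
b = Sxy/Sxx = 1567.58/689.2 = 2.274492
a = ȳ − b·x̄ = 70.26 − 2.274492·25.4 = 12.487899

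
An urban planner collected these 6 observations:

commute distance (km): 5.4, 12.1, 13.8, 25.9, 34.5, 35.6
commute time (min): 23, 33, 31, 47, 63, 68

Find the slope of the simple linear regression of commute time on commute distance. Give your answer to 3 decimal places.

n = 6, Σx = 127.3, Σy = 265, Σxy = 6762.9, Σx² = 3494.43
Sxx = Σx² − (Σx)²/n = 3494.43 − 2700.881667 = 793.548333
Sxy = Σxy − (Σx)(Σy)/n = 6762.9 − 5622.416667 = 1140.483333
b = Sxy/Sxx = 1140.483333/793.548333 = 1.437195

1.437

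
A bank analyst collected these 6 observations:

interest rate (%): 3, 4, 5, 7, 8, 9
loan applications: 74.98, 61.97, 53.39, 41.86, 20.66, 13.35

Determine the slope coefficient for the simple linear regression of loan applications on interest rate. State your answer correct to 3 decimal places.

n = 6, Σx = 36, Σy = 266.21, Σxy = 1318.22, Σx² = 244
Sxx = Σx² − (Σx)²/n = 244 − 216 = 28
Sxy = Σxy − (Σx)(Σy)/n = 1318.22 − 1597.26 = -279.04
b = Sxy/Sxx = -279.04/28 = -9.965714

-9.966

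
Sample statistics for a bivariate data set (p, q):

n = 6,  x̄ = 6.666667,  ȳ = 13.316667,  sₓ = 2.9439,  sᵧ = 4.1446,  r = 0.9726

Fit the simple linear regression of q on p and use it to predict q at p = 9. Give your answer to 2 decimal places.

b = r · sᵧ/sₓ = 0.9726 · 4.1446/2.9439 = 1.369285
a = ȳ − b·x̄ = 13.316667 − 1.369285·6.666667 = 4.188100
ŷ(9) = a + b·9 = 4.188100 + 1.369285·9 = 16.511665

16.51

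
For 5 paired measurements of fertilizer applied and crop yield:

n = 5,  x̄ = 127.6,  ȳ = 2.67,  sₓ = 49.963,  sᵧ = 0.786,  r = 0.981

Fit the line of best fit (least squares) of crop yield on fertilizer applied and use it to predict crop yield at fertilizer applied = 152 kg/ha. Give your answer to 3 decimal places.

b = r · sᵧ/sₓ = 0.981 · 0.786/49.963 = 0.015433
a = ȳ − b·x̄ = 2.67 − 0.015433·127.6 = 0.700782
ŷ(152) = a + b·152 = 0.700782 + 0.015433·152 = 3.046559

3.047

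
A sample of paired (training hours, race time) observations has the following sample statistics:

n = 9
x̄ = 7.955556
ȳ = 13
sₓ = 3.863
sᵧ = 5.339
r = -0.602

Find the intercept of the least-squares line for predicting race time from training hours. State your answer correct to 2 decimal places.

b = r · sᵧ/sₓ = -0.602 · 5.339/3.863 = -0.832016
a = ȳ − b·x̄ = 13 − (-0.832016)·7.955556 = 19.619150

19.62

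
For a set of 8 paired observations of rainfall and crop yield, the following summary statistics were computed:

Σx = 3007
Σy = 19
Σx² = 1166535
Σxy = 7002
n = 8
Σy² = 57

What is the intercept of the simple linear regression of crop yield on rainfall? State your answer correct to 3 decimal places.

Sxx = Σx² − (Σx)²/n = 1166535 − 1130256.125 = 36278.875
Sxy = Σxy − (Σx)(Σy)/n = 7002 − 7141.625 = -139.625
b = Sxy/Sxx = -139.625/36278.875 = -0.003849
a = ȳ − b·x̄ = 2.375 − (-0.003849)·375.875 = 3.821615

3.822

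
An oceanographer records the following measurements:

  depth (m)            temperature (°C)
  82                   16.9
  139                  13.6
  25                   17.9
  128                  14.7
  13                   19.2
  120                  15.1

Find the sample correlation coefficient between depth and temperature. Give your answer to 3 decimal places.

n = 6, Σx = 507, Σy = 97.4, Σxy = 7666.9, Σx² = 57623, Σy² = 1603.72
Sxx = Σx² − (Σx)²/n = 57623 − 42841.5 = 14781.5
Sxy = Σxy − (Σx)(Σy)/n = 7666.9 − 8230.3 = -563.4
Syy = Σy² − (Σy)²/n = 1603.72 − 1581.126667 = 22.593333
r = Sxy/√(Sxx·Syy) = -563.4/√(333963.356667) = -563.4/577.895628 = -0.974917

-0.975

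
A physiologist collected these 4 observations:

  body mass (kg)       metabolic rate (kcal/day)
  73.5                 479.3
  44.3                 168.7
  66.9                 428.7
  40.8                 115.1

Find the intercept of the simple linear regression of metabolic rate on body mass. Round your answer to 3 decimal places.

n = 4, Σx = 225.5, Σy = 1191.8, Σxy = 76078.07, Σx² = 13504.99
Sxx = Σx² − (Σx)²/n = 13504.99 − 12712.5625 = 792.4275
Sxy = Σxy − (Σx)(Σy)/n = 76078.07 − 67187.725 = 8890.345
b = Sxy/Sxx = 8890.345/792.4275 = 11.219127
a = ȳ − b·x̄ = 297.95 − 11.219127·56.375 = -334.528302

-334.528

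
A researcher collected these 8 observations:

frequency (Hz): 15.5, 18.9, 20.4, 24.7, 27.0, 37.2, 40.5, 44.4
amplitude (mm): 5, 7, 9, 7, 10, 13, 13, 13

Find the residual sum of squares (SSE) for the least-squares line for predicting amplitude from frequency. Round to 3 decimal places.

n = 8, Σx = 228.6, Σy = 77, Σxy = 2423.6, Σx² = 7348.16, Σy² = 811
Sxx = Σx² − (Σx)²/n = 7348.16 − 6532.245 = 815.915
Sxy = Σxy − (Σx)(Σy)/n = 2423.6 − 2200.275 = 223.325
Syy = Σy² − (Σy)²/n = 811 − 741.125 = 69.875
b = Sxy/Sxx = 223.325/815.915 = 0.273711
SSE = Syy − b·Sxy = 69.875 − 0.273711·223.325 = 8.748466

8.748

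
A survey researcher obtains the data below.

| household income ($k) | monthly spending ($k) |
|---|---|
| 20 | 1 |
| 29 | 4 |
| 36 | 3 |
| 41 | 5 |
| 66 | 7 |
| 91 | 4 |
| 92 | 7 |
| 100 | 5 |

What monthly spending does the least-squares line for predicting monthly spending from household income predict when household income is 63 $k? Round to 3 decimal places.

n = 8, Σx = 475, Σy = 36, Σxy = 2419, Σx² = 35319
Sxx = Σx² − (Σx)²/n = 35319 − 28203.125 = 7115.875
Sxy = Σxy − (Σx)(Σy)/n = 2419 − 2137.5 = 281.5
b = Sxy/Sxx = 281.5/7115.875 = 0.039559
a = ȳ − b·x̄ = 4.5 − 0.039559·59.375 = 2.151159
ŷ(63) = a + b·63 = 2.151159 + 0.039559·63 = 4.643403

4.643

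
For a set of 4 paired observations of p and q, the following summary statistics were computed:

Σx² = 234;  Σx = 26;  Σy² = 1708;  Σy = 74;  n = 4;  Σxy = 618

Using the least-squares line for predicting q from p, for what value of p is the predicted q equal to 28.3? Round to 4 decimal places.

11.1496

Sxx = Σx² − (Σx)²/n = 234 − 169 = 65
Sxy = Σxy − (Σx)(Σy)/n = 618 − 481 = 137
b = Sxy/Sxx = 137/65 = 2.107692
a = ȳ − b·x̄ = 18.5 − 2.107692·6.5 = 4.8
Set a + b·x = 28.3: x = (28.3 − 4.8) / 2.107692 = 11.149635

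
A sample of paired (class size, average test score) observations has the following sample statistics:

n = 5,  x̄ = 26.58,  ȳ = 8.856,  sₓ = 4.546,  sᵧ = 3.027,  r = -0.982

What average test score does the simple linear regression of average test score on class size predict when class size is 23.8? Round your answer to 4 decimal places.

b = r · sᵧ/sₓ = -0.982 · 3.027/4.546 = -0.653875
a = ȳ − b·x̄ = 8.856 − (-0.653875)·26.58 = 26.235987
ŷ(23.8) = a + b·23.8 = 26.235987 + (-0.653875)·23.8 = 10.673771

10.6738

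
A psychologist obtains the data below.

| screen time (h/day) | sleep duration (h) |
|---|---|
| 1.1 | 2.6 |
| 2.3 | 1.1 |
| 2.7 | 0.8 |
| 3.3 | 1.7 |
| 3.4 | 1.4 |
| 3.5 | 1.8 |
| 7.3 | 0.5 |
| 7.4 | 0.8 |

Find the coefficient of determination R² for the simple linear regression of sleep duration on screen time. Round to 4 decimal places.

0.4930

n = 8, Σx = 31, Σy = 10.7, Σxy = 33.79, Σx² = 156.54, Σy² = 17.59
Sxx = Σx² − (Σx)²/n = 156.54 − 120.125 = 36.415
Sxy = Σxy − (Σx)(Σy)/n = 33.79 − 41.4625 = -7.6725
Syy = Σy² − (Σy)²/n = 17.59 − 14.31125 = 3.27875
R² = Sxy²/(Sxx·Syy) = (-7.6725)²/(36.415·3.27875) = 0.493043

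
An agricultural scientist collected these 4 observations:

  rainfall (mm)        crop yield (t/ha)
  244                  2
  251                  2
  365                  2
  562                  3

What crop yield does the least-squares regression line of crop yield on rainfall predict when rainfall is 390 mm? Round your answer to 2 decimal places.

n = 4, Σx = 1422, Σy = 9, Σxy = 3406, Σx² = 571606
Sxx = Σx² − (Σx)²/n = 571606 − 505521 = 66085
Sxy = Σxy − (Σx)(Σy)/n = 3406 − 3199.5 = 206.5
b = Sxy/Sxx = 206.5/66085 = 0.003125
a = ȳ − b·x̄ = 2.25 − 0.003125·355.5 = 1.139147
ŷ(390) = a + b·390 = 1.139147 + 0.003125·390 = 2.357804

2.36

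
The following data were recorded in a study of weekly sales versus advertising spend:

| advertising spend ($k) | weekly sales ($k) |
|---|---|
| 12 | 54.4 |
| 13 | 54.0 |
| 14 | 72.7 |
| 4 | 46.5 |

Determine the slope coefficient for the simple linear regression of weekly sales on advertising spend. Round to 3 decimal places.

1.783

n = 4, Σx = 43, Σy = 227.6, Σxy = 2558.6, Σx² = 525
Sxx = Σx² − (Σx)²/n = 525 − 462.25 = 62.75
Sxy = Σxy − (Σx)(Σy)/n = 2558.6 − 2446.7 = 111.9
b = Sxy/Sxx = 111.9/62.75 = 1.783267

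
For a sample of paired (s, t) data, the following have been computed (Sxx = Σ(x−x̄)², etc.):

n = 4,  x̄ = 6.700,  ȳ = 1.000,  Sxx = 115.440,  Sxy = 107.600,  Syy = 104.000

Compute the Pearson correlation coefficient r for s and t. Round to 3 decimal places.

0.982

r = Sxy/√(Sxx·Syy) = 107.6/√(12005.76) = 107.6/109.570799 = 0.982013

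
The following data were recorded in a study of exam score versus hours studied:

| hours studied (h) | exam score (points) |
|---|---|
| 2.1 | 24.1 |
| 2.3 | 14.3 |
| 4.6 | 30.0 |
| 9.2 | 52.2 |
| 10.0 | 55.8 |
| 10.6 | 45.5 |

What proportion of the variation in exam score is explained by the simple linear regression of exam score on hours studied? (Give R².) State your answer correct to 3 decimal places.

0.883

n = 6, Σx = 38.8, Σy = 221.9, Σxy = 1742.04, Σx² = 327.86, Σy² = 9594.03
Sxx = Σx² − (Σx)²/n = 327.86 − 250.906667 = 76.953333
Sxy = Σxy − (Σx)(Σy)/n = 1742.04 − 1434.953333 = 307.086667
Syy = Σy² − (Σy)²/n = 9594.03 − 8206.601667 = 1387.428333
R² = Sxy²/(Sxx·Syy) = (307.086667)²/(76.953333·1387.428333) = 0.883251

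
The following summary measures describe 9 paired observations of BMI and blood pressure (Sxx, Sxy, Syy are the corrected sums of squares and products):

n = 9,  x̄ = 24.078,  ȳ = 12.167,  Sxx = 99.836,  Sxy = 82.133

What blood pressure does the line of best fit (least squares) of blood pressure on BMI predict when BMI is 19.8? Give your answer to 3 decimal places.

8.648

b = Sxy/Sxx = 82.133/99.836 = 0.822679
a = ȳ − b·x̄ = 12.167 − 0.822679·24.078 = -7.641470
ŷ(19.8) = a + b·19.8 = -7.641470 + 0.822679·19.8 = 8.647578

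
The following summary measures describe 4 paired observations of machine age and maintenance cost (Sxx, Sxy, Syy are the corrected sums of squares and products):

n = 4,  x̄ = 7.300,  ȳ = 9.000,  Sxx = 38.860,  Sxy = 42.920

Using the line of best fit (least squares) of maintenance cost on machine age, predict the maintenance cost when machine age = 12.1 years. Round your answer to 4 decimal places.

14.3015

b = Sxy/Sxx = 42.92/38.86 = 1.104478
a = ȳ − b·x̄ = 9 − 1.104478·7.3 = 0.937313
ŷ(12.1) = a + b·12.1 = 0.937313 + 1.104478·12.1 = 14.301493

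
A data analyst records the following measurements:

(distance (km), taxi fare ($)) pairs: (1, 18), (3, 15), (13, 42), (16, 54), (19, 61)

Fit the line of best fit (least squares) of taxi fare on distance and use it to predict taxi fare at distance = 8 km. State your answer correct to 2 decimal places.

n = 5, Σx = 52, Σy = 190, Σxy = 2632, Σx² = 796
Sxx = Σx² − (Σx)²/n = 796 − 540.8 = 255.2
Sxy = Σxy − (Σx)(Σy)/n = 2632 − 1976 = 656
b = Sxy/Sxx = 656/255.2 = 2.570533
a = ȳ − b·x̄ = 38 − 2.570533·10.4 = 11.266458
ŷ(8) = a + b·8 = 11.266458 + 2.570533·8 = 31.830721

31.83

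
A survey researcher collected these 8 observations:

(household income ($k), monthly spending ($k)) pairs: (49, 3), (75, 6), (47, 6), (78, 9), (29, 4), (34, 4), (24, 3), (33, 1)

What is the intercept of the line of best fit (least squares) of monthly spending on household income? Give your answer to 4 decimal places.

0.1771

n = 8, Σx = 369, Σy = 36, Σxy = 1938, Σx² = 19981
Sxx = Σx² − (Σx)²/n = 19981 − 17020.125 = 2960.875
Sxy = Σxy − (Σx)(Σy)/n = 1938 − 1660.5 = 277.5
b = Sxy/Sxx = 277.5/2960.875 = 0.093722
a = ȳ − b·x̄ = 4.5 − 0.093722·46.125 = 0.177059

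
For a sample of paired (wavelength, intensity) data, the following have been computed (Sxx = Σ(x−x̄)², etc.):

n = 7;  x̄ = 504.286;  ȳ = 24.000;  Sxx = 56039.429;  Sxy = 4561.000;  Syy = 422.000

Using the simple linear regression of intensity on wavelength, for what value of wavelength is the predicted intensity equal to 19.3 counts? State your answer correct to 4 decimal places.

b = Sxy/Sxx = 4561/56039.429 = 0.081389
a = ȳ − b·x̄ = 24 − 0.081389·504.286 = -17.043395
Set a + b·x = 19.3: x = (19.3 − (-17.043395)) / 0.081389 = 446.538726

446.5387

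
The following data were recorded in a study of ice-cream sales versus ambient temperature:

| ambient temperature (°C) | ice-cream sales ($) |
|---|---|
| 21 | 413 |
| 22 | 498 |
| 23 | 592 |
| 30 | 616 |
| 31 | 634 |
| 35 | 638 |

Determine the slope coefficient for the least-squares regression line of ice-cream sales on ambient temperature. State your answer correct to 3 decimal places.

12.964

n = 6, Σx = 162, Σy = 3391, Σxy = 93709, Σx² = 4540
Sxx = Σx² − (Σx)²/n = 4540 − 4374 = 166
Sxy = Σxy − (Σx)(Σy)/n = 93709 − 91557 = 2152
b = Sxy/Sxx = 2152/166 = 12.963855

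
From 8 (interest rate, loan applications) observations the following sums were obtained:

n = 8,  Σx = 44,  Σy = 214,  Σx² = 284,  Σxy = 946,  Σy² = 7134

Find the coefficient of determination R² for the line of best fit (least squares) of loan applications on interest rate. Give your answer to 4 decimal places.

Sxx = Σx² − (Σx)²/n = 284 − 242 = 42
Sxy = Σxy − (Σx)(Σy)/n = 946 − 1177 = -231
Syy = Σy² − (Σy)²/n = 7134 − 5724.5 = 1409.5
R² = Sxy²/(Sxx·Syy) = (-231)²/(42·1409.5) = 0.901383

0.9014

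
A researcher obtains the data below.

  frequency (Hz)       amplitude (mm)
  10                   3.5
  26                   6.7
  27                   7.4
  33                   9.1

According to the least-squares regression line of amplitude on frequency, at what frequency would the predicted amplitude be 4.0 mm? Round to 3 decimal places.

12.675

n = 4, Σx = 96, Σy = 26.7, Σxy = 709.3, Σx² = 2594
Sxx = Σx² − (Σx)²/n = 2594 − 2304 = 290
Sxy = Σxy − (Σx)(Σy)/n = 709.3 − 640.8 = 68.5
b = Sxy/Sxx = 68.5/290 = 0.236207
a = ȳ − b·x̄ = 6.675 − 0.236207·24 = 1.006034
Set a + b·x = 4.0: x = (4.0 − 1.006034) / 0.236207 = 12.675182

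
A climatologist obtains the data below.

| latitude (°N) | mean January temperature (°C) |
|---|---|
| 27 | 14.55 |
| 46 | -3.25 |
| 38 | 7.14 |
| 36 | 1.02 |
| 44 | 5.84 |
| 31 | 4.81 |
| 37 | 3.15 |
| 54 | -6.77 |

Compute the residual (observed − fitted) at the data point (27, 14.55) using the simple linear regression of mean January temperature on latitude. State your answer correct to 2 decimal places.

n = 8, Σx = 313, Σy = 26.49, Σxy = 708.43, Σx² = 12767
Sxx = Σx² − (Σx)²/n = 12767 − 12246.125 = 520.875
Sxy = Σxy − (Σx)(Σy)/n = 708.43 − 1036.42125 = -327.99125
b = Sxy/Sxx = -327.99125/520.875 = -0.629693
a = ȳ − b·x̄ = 3.31125 − (-0.629693)·39.125 = 27.947982
ŷ(27) = 27.947982 + (-0.629693)·27 = 10.946275
residual = y − ŷ = 14.55 − 10.946275 = 3.603725

3.60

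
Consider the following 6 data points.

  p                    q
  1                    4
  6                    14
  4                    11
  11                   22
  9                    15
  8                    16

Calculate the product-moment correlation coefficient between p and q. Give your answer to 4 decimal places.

n = 6, Σx = 39, Σy = 82, Σxy = 637, Σx² = 319, Σy² = 1298
Sxx = Σx² − (Σx)²/n = 319 − 253.5 = 65.5
Sxy = Σxy − (Σx)(Σy)/n = 637 − 533 = 104
Syy = Σy² − (Σy)²/n = 1298 − 1120.666667 = 177.333333
r = Sxy/√(Sxx·Syy) = 104/√(11615.333333) = 104/107.774456 = 0.964978

0.9650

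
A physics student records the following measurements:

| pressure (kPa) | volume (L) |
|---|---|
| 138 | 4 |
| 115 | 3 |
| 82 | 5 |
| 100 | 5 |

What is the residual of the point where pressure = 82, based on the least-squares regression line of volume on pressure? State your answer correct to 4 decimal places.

0.0879

n = 4, Σx = 435, Σy = 17, Σxy = 1807, Σx² = 48993
Sxx = Σx² − (Σx)²/n = 48993 − 47306.25 = 1686.75
Sxy = Σxy − (Σx)(Σy)/n = 1807 − 1848.75 = -41.75
b = Sxy/Sxx = -41.75/1686.75 = -0.024752
a = ȳ − b·x̄ = 4.25 − (-0.024752)·108.75 = 6.941752
ŷ(82) = 6.941752 + (-0.024752)·82 = 4.912109
residual = y − ŷ = 5 − 4.912109 = 0.087891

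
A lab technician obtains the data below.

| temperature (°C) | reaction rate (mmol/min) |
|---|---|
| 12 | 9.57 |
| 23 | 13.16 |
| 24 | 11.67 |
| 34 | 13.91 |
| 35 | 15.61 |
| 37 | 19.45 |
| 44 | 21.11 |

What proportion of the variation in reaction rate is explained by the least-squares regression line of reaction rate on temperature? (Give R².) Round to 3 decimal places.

0.848

n = 7, Σx = 209, Σy = 104.48, Σxy = 3365.38, Σx² = 6935, Σy² = 1662.0542
Sxx = Σx² − (Σx)²/n = 6935 − 6240.142857 = 694.857143
Sxy = Σxy − (Σx)(Σy)/n = 3365.38 − 3119.474286 = 245.905714
Syy = Σy² − (Σy)²/n = 1662.0542 − 1559.438629 = 102.615571
R² = Sxy²/(Sxx·Syy) = (245.905714)²/(694.857143·102.615571) = 0.848064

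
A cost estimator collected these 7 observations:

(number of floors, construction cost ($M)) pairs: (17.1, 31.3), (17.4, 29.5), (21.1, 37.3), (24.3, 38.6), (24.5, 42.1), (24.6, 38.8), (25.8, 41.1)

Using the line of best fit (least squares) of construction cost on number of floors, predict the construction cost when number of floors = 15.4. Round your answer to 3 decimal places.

28.513

n = 7, Σx = 154.8, Σy = 258.7, Σxy = 5819.85, Σx² = 3501.92
Sxx = Σx² − (Σx)²/n = 3501.92 − 3423.291429 = 78.628571
Sxy = Σxy − (Σx)(Σy)/n = 5819.85 − 5720.965714 = 98.884286
b = Sxy/Sxx = 98.884286/78.628571 = 1.257613
a = ȳ − b·x̄ = 36.957143 − 1.257613·22.114286 = 9.145938
ŷ(15.4) = a + b·15.4 = 9.145938 + 1.257613·15.4 = 28.513172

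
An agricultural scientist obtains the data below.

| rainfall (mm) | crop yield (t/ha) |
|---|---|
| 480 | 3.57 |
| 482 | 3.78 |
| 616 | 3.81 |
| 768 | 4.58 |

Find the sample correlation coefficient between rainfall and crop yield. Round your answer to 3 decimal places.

n = 4, Σx = 2346, Σy = 15.74, Σxy = 9399.96, Σx² = 1432004, Σy² = 62.5258
Sxx = Σx² − (Σx)²/n = 1432004 − 1375929 = 56075
Sxy = Σxy − (Σx)(Σy)/n = 9399.96 − 9231.51 = 168.45
Syy = Σy² − (Σy)²/n = 62.5258 − 61.9369 = 0.5889
r = Sxy/√(Sxx·Syy) = 168.45/√(33022.5675) = 168.45/181.721126 = 0.926970

0.927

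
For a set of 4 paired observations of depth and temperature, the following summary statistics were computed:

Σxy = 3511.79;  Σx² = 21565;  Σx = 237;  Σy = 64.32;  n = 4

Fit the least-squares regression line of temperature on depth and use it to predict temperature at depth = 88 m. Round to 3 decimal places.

Sxx = Σx² − (Σx)²/n = 21565 − 14042.25 = 7522.75
Sxy = Σxy − (Σx)(Σy)/n = 3511.79 − 3810.96 = -299.17
b = Sxy/Sxx = -299.17/7522.75 = -0.039769
a = ȳ − b·x̄ = 16.08 − (-0.039769)·59.25 = 18.436296
ŷ(88) = a + b·88 = 18.436296 + (-0.039769)·88 = 14.936650

14.937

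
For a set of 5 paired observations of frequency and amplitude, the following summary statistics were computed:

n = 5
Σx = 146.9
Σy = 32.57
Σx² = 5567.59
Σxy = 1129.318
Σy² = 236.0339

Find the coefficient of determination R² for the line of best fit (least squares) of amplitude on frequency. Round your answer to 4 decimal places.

0.9948

Sxx = Σx² − (Σx)²/n = 5567.59 − 4315.922 = 1251.668
Sxy = Σxy − (Σx)(Σy)/n = 1129.318 − 956.9066 = 172.4114
Syy = Σy² − (Σy)²/n = 236.0339 − 212.16098 = 23.87292
R² = Sxy²/(Sxx·Syy) = (172.4114)²/(1251.668·23.87292) = 0.994803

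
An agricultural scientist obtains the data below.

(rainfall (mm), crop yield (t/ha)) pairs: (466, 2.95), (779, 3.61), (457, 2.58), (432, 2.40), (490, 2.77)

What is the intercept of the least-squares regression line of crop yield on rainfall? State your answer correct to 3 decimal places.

n = 5, Σx = 2624, Σy = 14.31, Σxy = 7760.05, Σx² = 1459570
Sxx = Σx² − (Σx)²/n = 1459570 − 1377075.2 = 82494.8
Sxy = Σxy − (Σx)(Σy)/n = 7760.05 − 7509.888 = 250.162
b = Sxy/Sxx = 250.162/82494.8 = 0.003032
a = ȳ − b·x̄ = 2.862 − 0.003032·524.8 = 1.270566

1.271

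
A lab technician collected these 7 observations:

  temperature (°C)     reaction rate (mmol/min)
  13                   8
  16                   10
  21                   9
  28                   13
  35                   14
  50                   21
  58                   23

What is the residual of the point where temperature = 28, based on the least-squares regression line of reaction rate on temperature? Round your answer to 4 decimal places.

0.2103

n = 7, Σx = 221, Σy = 98, Σxy = 3691, Σx² = 8739
Sxx = Σx² − (Σx)²/n = 8739 − 6977.285714 = 1761.714286
Sxy = Σxy − (Σx)(Σy)/n = 3691 − 3094 = 597
b = Sxy/Sxx = 597/1761.714286 = 0.338874
a = ȳ − b·x̄ = 14 − 0.338874·31.571429 = 3.301249
ŷ(28) = 3.301249 + 0.338874·28 = 12.789734
residual = y − ŷ = 13 − 12.789734 = 0.210266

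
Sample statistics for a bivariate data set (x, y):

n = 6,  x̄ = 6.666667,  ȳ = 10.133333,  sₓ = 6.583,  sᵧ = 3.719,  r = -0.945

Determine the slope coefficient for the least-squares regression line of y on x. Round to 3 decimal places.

b = r · sᵧ/sₓ = -0.945 · 3.719/6.583 = -0.533868

-0.534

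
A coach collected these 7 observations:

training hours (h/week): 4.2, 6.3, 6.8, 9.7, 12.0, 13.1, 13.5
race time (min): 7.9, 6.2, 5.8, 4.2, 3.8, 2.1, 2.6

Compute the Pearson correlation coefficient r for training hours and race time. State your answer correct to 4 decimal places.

-0.9810

n = 7, Σx = 65.6, Σy = 32.6, Σxy = 260.63, Σx² = 695.52, Σy² = 177.74
Sxx = Σx² − (Σx)²/n = 695.52 − 614.765714 = 80.754286
Sxy = Σxy − (Σx)(Σy)/n = 260.63 − 305.508571 = -44.878571
Syy = Σy² − (Σy)²/n = 177.74 − 151.822857 = 25.917143
r = Sxy/√(Sxx·Syy) = -44.878571/√(2092.920359) = -44.878571/45.748447 = -0.980986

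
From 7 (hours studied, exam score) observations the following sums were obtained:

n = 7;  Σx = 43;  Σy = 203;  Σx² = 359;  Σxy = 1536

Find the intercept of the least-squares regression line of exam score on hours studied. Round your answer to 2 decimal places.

10.28

Sxx = Σx² − (Σx)²/n = 359 − 264.142857 = 94.857143
Sxy = Σxy − (Σx)(Σy)/n = 1536 − 1247 = 289
b = Sxy/Sxx = 289/94.857143 = 3.046687
a = ȳ − b·x̄ = 29 − 3.046687·6.142857 = 10.284639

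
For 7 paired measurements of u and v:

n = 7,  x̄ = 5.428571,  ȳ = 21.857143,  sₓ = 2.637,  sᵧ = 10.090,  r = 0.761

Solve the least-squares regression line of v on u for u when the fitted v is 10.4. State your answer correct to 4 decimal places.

1.4939

b = r · sᵧ/sₓ = 0.761 · 10.09/2.637 = 2.911828
a = ȳ − b·x̄ = 21.857143 − 2.911828·5.428571 = 6.050079
Set a + b·x = 10.4: x = (10.4 − 6.050079) / 2.911828 = 1.493880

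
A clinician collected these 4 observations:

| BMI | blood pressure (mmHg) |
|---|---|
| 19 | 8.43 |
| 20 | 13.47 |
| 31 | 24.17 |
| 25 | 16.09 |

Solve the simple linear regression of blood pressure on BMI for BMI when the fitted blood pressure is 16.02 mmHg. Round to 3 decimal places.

n = 4, Σx = 95, Σy = 62.16, Σxy = 1581.09, Σx² = 2347
Sxx = Σx² − (Σx)²/n = 2347 − 2256.25 = 90.75
Sxy = Σxy − (Σx)(Σy)/n = 1581.09 − 1476.3 = 104.79
b = Sxy/Sxx = 104.79/90.75 = 1.154711
a = ȳ − b·x̄ = 15.54 − 1.154711·23.75 = -11.884380
Set a + b·x = 16.02: x = (16.02 − (-11.884380)) / 1.154711 = 24.165689

24.166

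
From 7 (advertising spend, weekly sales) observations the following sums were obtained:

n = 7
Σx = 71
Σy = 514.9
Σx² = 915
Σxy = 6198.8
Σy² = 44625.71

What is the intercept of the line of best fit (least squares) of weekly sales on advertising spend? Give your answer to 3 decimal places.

Sxx = Σx² − (Σx)²/n = 915 − 720.142857 = 194.857143
Sxy = Σxy − (Σx)(Σy)/n = 6198.8 − 5222.557143 = 976.242857
b = Sxy/Sxx = 976.242857/194.857143 = 5.010044
a = ȳ − b·x̄ = 73.557143 − 5.010044·10.142857 = 22.740982

22.741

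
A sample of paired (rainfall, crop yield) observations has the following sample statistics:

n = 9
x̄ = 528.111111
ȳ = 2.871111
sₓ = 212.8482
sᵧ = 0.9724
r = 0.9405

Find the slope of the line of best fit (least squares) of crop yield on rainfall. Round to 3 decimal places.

0.004

b = r · sᵧ/sₓ = 0.9405 · 0.9724/212.8482 = 0.004297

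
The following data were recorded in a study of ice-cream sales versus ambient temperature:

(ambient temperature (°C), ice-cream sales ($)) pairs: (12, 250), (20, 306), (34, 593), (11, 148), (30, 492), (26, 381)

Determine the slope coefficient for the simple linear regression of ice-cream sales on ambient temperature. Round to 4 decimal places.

16.6528

n = 6, Σx = 133, Σy = 2170, Σxy = 55576, Σx² = 3397
Sxx = Σx² − (Σx)²/n = 3397 − 2948.166667 = 448.833333
Sxy = Σxy − (Σx)(Σy)/n = 55576 − 48101.666667 = 7474.333333
b = Sxy/Sxx = 7474.333333/448.833333 = 16.652804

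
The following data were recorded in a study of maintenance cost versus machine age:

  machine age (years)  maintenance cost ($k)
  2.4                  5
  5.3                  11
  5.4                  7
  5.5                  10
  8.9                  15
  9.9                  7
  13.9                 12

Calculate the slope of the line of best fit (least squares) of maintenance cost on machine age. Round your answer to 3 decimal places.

n = 7, Σx = 51.3, Σy = 67, Σxy = 532.7, Σx² = 463.69
Sxx = Σx² − (Σx)²/n = 463.69 − 375.955714 = 87.734286
Sxy = Σxy − (Σx)(Σy)/n = 532.7 − 491.014286 = 41.685714
b = Sxy/Sxx = 41.685714/87.734286 = 0.475136

0.475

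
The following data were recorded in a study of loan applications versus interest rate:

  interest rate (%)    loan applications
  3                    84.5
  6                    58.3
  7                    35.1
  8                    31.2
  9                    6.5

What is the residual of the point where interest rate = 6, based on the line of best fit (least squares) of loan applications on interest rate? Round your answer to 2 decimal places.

7.66

n = 5, Σx = 33, Σy = 215.6, Σxy = 1157.1, Σx² = 239
Sxx = Σx² − (Σx)²/n = 239 − 217.8 = 21.2
Sxy = Σxy − (Σx)(Σy)/n = 1157.1 − 1422.96 = -265.86
b = Sxy/Sxx = -265.86/21.2 = -12.540566
a = ȳ − b·x̄ = 43.12 − (-12.540566)·6.6 = 125.887736
ŷ(6) = 125.887736 + (-12.540566)·6 = 50.644340
residual = y − ŷ = 58.3 − 50.644340 = 7.655660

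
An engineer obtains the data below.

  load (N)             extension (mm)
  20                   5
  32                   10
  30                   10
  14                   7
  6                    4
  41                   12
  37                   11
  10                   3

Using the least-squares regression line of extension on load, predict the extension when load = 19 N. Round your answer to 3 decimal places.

6.562

n = 8, Σx = 190, Σy = 62, Σxy = 1771, Σx² = 5706
Sxx = Σx² − (Σx)²/n = 5706 − 4512.5 = 1193.5
Sxy = Σxy − (Σx)(Σy)/n = 1771 − 1472.5 = 298.5
b = Sxy/Sxx = 298.5/1193.5 = 0.250105
a = ȳ − b·x̄ = 7.75 − 0.250105·23.75 = 1.810013
ŷ(19) = a + b·19 = 1.810013 + 0.250105·19 = 6.562003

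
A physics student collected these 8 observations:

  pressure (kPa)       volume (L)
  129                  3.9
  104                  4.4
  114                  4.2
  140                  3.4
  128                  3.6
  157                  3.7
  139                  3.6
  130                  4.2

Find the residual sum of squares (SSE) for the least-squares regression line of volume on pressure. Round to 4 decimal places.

n = 8, Σx = 1041, Σy = 31, Σxy = 4003.6, Σx² = 137307, Σy² = 121.02
Sxx = Σx² − (Σx)²/n = 137307 − 135460.125 = 1846.875
Sxy = Σxy − (Σx)(Σy)/n = 4003.6 − 4033.875 = -30.275
Syy = Σy² − (Σy)²/n = 121.02 − 120.125 = 0.895
b = Sxy/Sxx = -30.275/1846.875 = -0.016393
SSE = Syy − b·Sxy = 0.895 − (-0.016393)·(-30.275) = 0.398715

0.3987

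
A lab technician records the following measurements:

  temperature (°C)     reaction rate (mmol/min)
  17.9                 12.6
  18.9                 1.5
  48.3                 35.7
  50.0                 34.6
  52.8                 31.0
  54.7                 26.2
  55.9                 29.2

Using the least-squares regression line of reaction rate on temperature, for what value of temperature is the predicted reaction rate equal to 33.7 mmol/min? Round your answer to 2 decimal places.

n = 7, Σx = 298.5, Σy = 170.8, Σxy = 8410.42, Σx² = 14415.25
Sxx = Σx² − (Σx)²/n = 14415.25 − 12728.892857 = 1686.357143
Sxy = Σxy − (Σx)(Σy)/n = 8410.42 − 7283.4 = 1127.02
b = Sxy/Sxx = 1127.02/1686.357143 = 0.668316
a = ȳ − b·x̄ = 24.4 − 0.668316·42.642857 = -4.098917
Set a + b·x = 33.7: x = (33.7 − (-4.098917)) / 0.668316 = 56.558423

56.56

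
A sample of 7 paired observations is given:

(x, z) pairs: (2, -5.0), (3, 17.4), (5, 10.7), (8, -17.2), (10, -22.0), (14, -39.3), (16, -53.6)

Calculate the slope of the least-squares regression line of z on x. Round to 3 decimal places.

-4.420

n = 7, Σx = 58, Σy = -109, Σxy = -1669.7, Σx² = 654
Sxx = Σx² − (Σx)²/n = 654 − 480.571429 = 173.428571
Sxy = Σxy − (Σx)(Σy)/n = -1669.7 − (-903.142857) = -766.557143
b = Sxy/Sxx = -766.557143/173.428571 = -4.420016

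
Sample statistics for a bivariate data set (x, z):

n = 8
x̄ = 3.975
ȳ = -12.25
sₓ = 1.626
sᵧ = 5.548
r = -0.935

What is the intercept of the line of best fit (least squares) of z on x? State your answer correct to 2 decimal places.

0.43

b = r · sᵧ/sₓ = -0.935 · 5.548/1.626 = -3.190271
a = ȳ − b·x̄ = -12.25 − (-3.190271)·3.975 = 0.431326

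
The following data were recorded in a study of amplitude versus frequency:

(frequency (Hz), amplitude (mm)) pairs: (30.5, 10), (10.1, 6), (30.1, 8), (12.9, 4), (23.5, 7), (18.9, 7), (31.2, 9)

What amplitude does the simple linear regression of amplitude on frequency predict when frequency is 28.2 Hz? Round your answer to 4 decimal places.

8.4195

n = 7, Σx = 157.2, Σy = 51, Σxy = 1235.6, Σx² = 3987.58
Sxx = Σx² − (Σx)²/n = 3987.58 − 3530.262857 = 457.317143
Sxy = Σxy − (Σx)(Σy)/n = 1235.6 − 1145.314286 = 90.285714
b = Sxy/Sxx = 90.285714/457.317143 = 0.197425
a = ȳ − b·x̄ = 7.285714 − 0.197425·22.457143 = 2.852119
ŷ(28.2) = a + b·28.2 = 2.852119 + 0.197425·28.2 = 8.419496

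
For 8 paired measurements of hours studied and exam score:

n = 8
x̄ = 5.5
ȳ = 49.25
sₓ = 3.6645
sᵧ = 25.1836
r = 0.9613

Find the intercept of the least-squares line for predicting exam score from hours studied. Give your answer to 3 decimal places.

b = r · sᵧ/sₓ = 0.9613 · 25.1836/3.6645 = 6.606357
a = ȳ − b·x̄ = 49.25 − 6.606357·5.5 = 12.915037

12.915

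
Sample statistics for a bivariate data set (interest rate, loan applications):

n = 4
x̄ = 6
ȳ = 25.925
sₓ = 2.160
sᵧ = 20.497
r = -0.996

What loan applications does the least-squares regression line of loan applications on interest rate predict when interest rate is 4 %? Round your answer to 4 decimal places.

b = r · sᵧ/sₓ = -0.996 · 20.497/2.16 = -9.451394
a = ȳ − b·x̄ = 25.925 − (-9.451394)·6 = 82.633367
ŷ(4) = a + b·4 = 82.633367 + (-9.451394)·4 = 44.827789

44.8278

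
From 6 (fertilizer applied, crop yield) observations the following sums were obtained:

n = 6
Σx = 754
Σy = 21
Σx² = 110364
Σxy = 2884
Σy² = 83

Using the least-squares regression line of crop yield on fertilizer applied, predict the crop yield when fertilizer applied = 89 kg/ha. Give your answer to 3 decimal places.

Sxx = Σx² − (Σx)²/n = 110364 − 94752.666667 = 15611.333333
Sxy = Σxy − (Σx)(Σy)/n = 2884 − 2639 = 245
b = Sxy/Sxx = 245/15611.333333 = 0.015694
a = ȳ − b·x̄ = 3.5 − 0.015694·125.666667 = 1.527822
ŷ(89) = a + b·89 = 1.527822 + 0.015694·89 = 2.924563

2.925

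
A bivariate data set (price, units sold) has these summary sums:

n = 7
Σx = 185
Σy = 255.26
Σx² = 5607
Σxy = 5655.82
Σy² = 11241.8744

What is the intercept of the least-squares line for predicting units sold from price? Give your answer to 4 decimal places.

76.6155

Sxx = Σx² − (Σx)²/n = 5607 − 4889.285714 = 717.714286
Sxy = Σxy − (Σx)(Σy)/n = 5655.82 − 6746.157143 = -1090.337143
b = Sxy/Sxx = -1090.337143/717.714286 = -1.519180
a = ȳ − b·x̄ = 36.465714 − (-1.519180)·26.428571 = 76.615470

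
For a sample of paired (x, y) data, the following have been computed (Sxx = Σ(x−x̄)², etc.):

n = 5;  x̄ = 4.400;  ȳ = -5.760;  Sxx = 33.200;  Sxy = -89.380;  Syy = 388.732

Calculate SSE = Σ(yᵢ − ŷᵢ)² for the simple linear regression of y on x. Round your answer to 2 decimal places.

b = Sxy/Sxx = -89.38/33.2 = -2.692169
SSE = Syy − b·Sxy = 388.732 − (-2.692169)·(-89.38) = 148.105964

148.11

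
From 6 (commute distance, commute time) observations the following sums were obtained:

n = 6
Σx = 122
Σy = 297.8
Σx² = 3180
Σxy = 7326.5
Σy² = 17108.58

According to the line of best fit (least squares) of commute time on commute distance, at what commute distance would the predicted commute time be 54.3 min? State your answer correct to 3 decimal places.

Sxx = Σx² − (Σx)²/n = 3180 − 2480.666667 = 699.333333
Sxy = Σxy − (Σx)(Σy)/n = 7326.5 − 6055.266667 = 1271.233333
b = Sxy/Sxx = 1271.233333/699.333333 = 1.817779
a = ȳ − b·x̄ = 49.633333 − 1.817779·20.333333 = 12.671830
Set a + b·x = 54.3: x = (54.3 − 12.671830) / 1.817779 = 22.900569

22.901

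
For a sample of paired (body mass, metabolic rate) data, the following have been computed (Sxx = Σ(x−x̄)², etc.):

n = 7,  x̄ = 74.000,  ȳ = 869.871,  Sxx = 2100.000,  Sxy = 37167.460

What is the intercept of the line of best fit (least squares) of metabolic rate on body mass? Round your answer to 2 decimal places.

b = Sxy/Sxx = 37167.46/2100 = 17.698790
a = ȳ − b·x̄ = 869.871 − 17.698790·74 = -439.839495

-439.84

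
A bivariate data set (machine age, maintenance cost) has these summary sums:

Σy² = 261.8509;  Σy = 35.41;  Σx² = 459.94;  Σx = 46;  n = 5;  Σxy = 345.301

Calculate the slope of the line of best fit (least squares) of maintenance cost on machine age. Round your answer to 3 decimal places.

Sxx = Σx² − (Σx)²/n = 459.94 − 423.2 = 36.74
Sxy = Σxy − (Σx)(Σy)/n = 345.301 − 325.772 = 19.529
b = Sxy/Sxx = 19.529/36.74 = 0.531546

0.532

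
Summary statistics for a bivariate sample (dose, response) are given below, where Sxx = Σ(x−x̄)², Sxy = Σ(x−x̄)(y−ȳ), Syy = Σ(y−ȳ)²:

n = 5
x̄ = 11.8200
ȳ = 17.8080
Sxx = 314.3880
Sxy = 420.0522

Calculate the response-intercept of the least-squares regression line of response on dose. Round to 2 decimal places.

2.02

b = Sxy/Sxx = 420.0522/314.388 = 1.336095
a = ȳ − b·x̄ = 17.808 − 1.336095·11.82 = 2.015358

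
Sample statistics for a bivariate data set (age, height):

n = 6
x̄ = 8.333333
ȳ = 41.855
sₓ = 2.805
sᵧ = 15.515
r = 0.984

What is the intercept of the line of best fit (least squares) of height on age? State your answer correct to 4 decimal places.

-3.5008

b = r · sᵧ/sₓ = 0.984 · 15.515/2.805 = 5.442695
a = ȳ − b·x̄ = 41.855 − 5.442695·8.333333 = -3.500791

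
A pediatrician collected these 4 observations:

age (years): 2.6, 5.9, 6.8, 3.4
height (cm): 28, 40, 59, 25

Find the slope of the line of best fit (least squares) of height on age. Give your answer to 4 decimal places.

n = 4, Σx = 18.7, Σy = 152, Σxy = 795, Σx² = 99.37
Sxx = Σx² − (Σx)²/n = 99.37 − 87.4225 = 11.9475
Sxy = Σxy − (Σx)(Σy)/n = 795 − 710.6 = 84.4
b = Sxy/Sxx = 84.4/11.9475 = 7.064239

7.0642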